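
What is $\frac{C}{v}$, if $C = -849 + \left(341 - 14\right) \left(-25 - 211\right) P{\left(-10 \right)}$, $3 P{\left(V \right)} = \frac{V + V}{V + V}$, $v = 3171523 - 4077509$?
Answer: $\frac{26573}{905986} \approx 0.02933$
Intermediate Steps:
$v = -905986$
$P{\left(V \right)} = \frac{1}{3}$ ($P{\left(V \right)} = \frac{\left(V + V\right) \frac{1}{V + V}}{3} = \frac{2 V \frac{1}{2 V}}{3} = \frac{1}{3} \cdot 1 = \frac{1}{3}$)
$C = -26573$ ($C = -849 + \left(341 - 14\right) \left(-25 - 211\right) \frac{1}{3} = -849 + 327 \left(-236\right) \frac{1}{3} = -849 - 25724 = -26573$)
$\frac{C}{v} = - \frac{26573}{-905986} = \left(-26573\right) \left(- \frac{1}{905986}\right) = \frac{26573}{905986}$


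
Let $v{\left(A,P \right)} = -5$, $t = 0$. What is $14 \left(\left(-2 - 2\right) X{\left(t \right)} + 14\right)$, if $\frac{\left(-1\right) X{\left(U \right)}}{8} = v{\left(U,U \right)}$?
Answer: $-2044$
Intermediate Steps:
$X{\left(U \right)} = 40$ ($X{\left(U \right)} = \left(-8\right) \left(-5\right) = 40$)
$14 \left(\left(-2 - 2\right) X{\left(t \right)} + 14\right) = 14 \left(\left(-2 - 2\right) 40 + 14\right) = 14 \left(\left(-4\right) 40 + 14\right) = 14 \left(-160 + 14\right) = 14 \left(-146\right) = -2044$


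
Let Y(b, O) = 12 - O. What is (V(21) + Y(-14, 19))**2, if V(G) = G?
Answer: 196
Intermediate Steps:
(V(21) + Y(-14, 19))**2 = (21 + (12 - 1*19))**2 = (21 + (12 - 19))**2 = (21 - 7)**2 = 14**2 = 196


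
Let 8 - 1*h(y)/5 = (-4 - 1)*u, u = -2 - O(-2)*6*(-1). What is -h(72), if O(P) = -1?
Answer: 160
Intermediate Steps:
u = -8 (u = -2 - (-1*6)*(-1) = -2 - (-6)*(-1) = -2 - 1*6 = -2 - 6 = -8)
h(y) = -160 (h(y) = 40 - 5*(-4 - 1)*(-8) = 40 - (-25)*(-8) = 40 - 5*40 = 40 - 200 = -160)
-h(72) = -1*(-160) = 160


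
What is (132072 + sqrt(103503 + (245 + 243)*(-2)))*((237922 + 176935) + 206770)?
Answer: 82099521144 + 621627*sqrt(102527) ≈ 8.2299e+10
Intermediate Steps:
(132072 + sqrt(103503 + (245 + 243)*(-2)))*((237922 + 176935) + 206770) = (132072 + sqrt(103503 + 488*(-2)))*(414857 + 206770) = (132072 + sqrt(103503 - 976))*621627 = (132072 + sqrt(102527))*621627 = 82099521144 + 621627*sqrt(102527)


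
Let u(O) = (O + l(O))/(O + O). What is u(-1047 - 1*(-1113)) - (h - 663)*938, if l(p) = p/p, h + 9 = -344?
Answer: 125797123/132 ≈ 9.5301e+5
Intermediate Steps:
h = -353 (h = -9 - 344 = -353)
l(p) = 1
u(O) = (1 + O)/(2*O) (u(O) = (O + 1)/(O + O) = (1 + O)/((2*O)) = (1 + O)*(1/(2*O)) = (1 + O)/(2*O))
u(-1047 - 1*(-1113)) - (h - 663)*938 = (1 + (-1047 - 1*(-1113)))/(2*(-1047 - 1*(-1113))) - (-353 - 663)*938 = (1 + (-1047 + 1113))/(2*(-1047 + 1113)) - (-1016)*938 = (1/2)*(1 + 66)/66 - 1*(-953008) = (1/2)*(1/66)*67 + 953008 = 67/132 + 953008 = 125797123/132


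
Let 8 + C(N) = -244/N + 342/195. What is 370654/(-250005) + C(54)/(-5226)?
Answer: -113159275052/76431778605 ≈ -1.4805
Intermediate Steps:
C(N) = -406/65 - 244/N (C(N) = -8 + (-244/N + 342/195) = -8 + (-244/N + 342*(1/195)) = -8 + (-244/N + 114/65) = -8 + (114/65 - 244/N) = -406/65 - 244/N)
370654/(-250005) + C(54)/(-5226) = 370654/(-250005) + (-406/65 - 244/54)/(-5226) = 370654*(-1/250005) + (-406/65 - 244*1/54)*(-1/5226) = -370654/250005 + (-406/65 - 122/27)*(-1/5226) = -370654/250005 - 18892/1755*(-1/5226) = -370654/250005 + 9446/4585815 = -113159275052/76431778605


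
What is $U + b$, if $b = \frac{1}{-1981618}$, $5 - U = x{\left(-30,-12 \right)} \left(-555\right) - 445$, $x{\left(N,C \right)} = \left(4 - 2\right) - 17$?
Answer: $- \frac{15605241751}{1981618} \approx -7875.0$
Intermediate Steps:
$x{\left(N,C \right)} = -15$ ($x{\left(N,C \right)} = 2 - 17 = -15$)
$U = -7875$ ($U = 5 - \left(\left(-15\right) \left(-555\right) - 445\right) = 5 - \left(8325 - 445\right) = 5 - 7880 = -7875$)
$b = - \frac{1}{1981618} \approx -5.0464 \cdot 10^{-7}$
$U + b = -7875 - \frac{1}{1981618} = - \frac{15605241751}{1981618}$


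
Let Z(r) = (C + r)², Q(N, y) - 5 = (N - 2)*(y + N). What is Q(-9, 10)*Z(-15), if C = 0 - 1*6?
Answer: -2646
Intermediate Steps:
C = -6 (C = 0 - 6 = -6)
Q(N, y) = 5 + (-2 + N)*(N + y) (Q(N, y) = 5 + (N - 2)*(y + N) = 5 + (-2 + N)*(N + y))
Z(r) = (-6 + r)²
Q(-9, 10)*Z(-15) = (5 + (-9)² - 2*(-9) - 2*10 - 9*10)*(-6 - 15)² = (5 + 81 + 18 - 20 - 90)*(-21)² = -6*441 = -2646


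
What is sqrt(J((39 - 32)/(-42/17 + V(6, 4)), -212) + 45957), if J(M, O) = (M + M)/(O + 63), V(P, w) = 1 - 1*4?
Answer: sqrt(8824503244659)/13857 ≈ 214.38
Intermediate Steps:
V(P, w) = -3 (V(P, w) = 1 - 4 = -3)
J(M, O) = 2*M/(63 + O) (J(M, O) = (2*M)/(63 + O) = 2*M/(63 + O))
sqrt(J((39 - 32)/(-42/17 + V(6, 4)), -212) + 45957) = sqrt(2*((39 - 32)/(-42/17 - 3))/(63 - 212) + 45957) = sqrt(2*(7/(-42*1/17 - 3))/(-149) + 45957) = sqrt(2*(7/(-42/17 - 3))*(-1/149) + 45957) = sqrt(2*(7/(-93/17))*(-1/149) + 45957) = sqrt(2*(7*(-17/93))*(-1/149) + 45957) = sqrt(2*(-119/93)*(-1/149) + 45957) = sqrt(238/13857 + 45957) = sqrt(636826387/13857) = sqrt(8824503244659)/13857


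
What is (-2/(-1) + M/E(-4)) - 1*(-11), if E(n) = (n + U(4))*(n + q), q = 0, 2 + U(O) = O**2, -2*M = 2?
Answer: 521/40 ≈ 13.025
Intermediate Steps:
M = -1 (M = -1/2*2 = -1)
U(O) = -2 + O**2
E(n) = n*(14 + n) (E(n) = (n + (-2 + 4**2))*(n + 0) = (n + (-2 + 16))*n = (n + 14)*n = (14 + n)*n = n*(14 + n))
(-2/(-1) + M/E(-4)) - 1*(-11) = (-2/(-1) - 1/((-4*(14 - 4)))) - 1*(-11) = (-2*(-1) - 1/((-4*10))) + 11 = (2 - 1/(-40)) + 11 = (2 - 1*(-1/40)) + 11 = (2 + 1/40) + 11 = 81/40 + 11 = 521/40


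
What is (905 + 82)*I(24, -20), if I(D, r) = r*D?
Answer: -473760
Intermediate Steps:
I(D, r) = D*r
(905 + 82)*I(24, -20) = (905 + 82)*(24*(-20)) = 987*(-480) = -473760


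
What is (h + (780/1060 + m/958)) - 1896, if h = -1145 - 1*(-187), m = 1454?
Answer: -72397286/25387 ≈ -2851.7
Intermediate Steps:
h = -958 (h = -1145 + 187 = -958)
(h + (780/1060 + m/958)) - 1896 = (-958 + (780/1060 + 1454/958)) - 1896 = (-958 + (780*(1/1060) + 1454*(1/958))) - 1896 = (-958 + (39/53 + 727/479)) - 1896 = (-958 + 57212/25387) - 1896 = -24263534/25387 - 1896 = -72397286/25387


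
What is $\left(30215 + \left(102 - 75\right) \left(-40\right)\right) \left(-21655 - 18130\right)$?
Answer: $-1159135975$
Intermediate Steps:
$\left(30215 + \left(102 - 75\right) \left(-40\right)\right) \left(-21655 - 18130\right) = \left(30215 + 27 \left(-40\right)\right) \left(-39785\right) = \left(30215 - 1080\right) \left(-39785\right) = 29135 \left(-39785\right) = -1159135975$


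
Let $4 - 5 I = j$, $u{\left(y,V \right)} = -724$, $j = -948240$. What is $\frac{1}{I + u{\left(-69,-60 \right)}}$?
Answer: $\frac{5}{944624} \approx 5.2931 \cdot 10^{-6}$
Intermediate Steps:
$I = \frac{948244}{5}$ ($I = \frac{4}{5} - -189648 = \frac{4}{5} + 189648 = \frac{948244}{5} \approx 1.8965 \cdot 10^{5}$)
$\frac{1}{I + u{\left(-69,-60 \right)}} = \frac{1}{\frac{948244}{5} - 724} = \frac{1}{\frac{944624}{5}} = \frac{5}{944624}$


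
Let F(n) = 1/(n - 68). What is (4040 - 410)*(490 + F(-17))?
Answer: 30237174/17 ≈ 1.7787e+6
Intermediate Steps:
F(n) = 1/(-68 + n)
(4040 - 410)*(490 + F(-17)) = (4040 - 410)*(490 + 1/(-68 - 17)) = 3630*(490 + 1/(-85)) = 3630*(490 - 1/85) = 3630*(41649/85) = 30237174/17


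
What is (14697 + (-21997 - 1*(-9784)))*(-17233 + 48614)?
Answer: 77950404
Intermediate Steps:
(14697 + (-21997 - 1*(-9784)))*(-17233 + 48614) = (14697 + (-21997 + 9784))*31381 = (14697 - 12213)*31381 = 2484*31381 = 77950404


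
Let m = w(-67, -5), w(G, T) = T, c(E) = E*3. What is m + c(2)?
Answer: 1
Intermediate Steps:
c(E) = 3*E
m = -5
m + c(2) = -5 + 3*2 = -5 + 6 = 1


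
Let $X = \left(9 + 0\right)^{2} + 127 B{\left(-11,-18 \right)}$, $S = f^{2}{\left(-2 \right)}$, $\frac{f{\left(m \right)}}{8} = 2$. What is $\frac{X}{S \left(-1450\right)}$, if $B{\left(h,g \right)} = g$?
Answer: $\frac{441}{74240} \approx 0.0059402$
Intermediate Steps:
$f{\left(m \right)} = 16$ ($f{\left(m \right)} = 8 \cdot 2 = 16$)
$S = 256$ ($S = 16^{2} = 256$)
$X = -2205$ ($X = \left(9 + 0\right)^{2} + 127 \left(-18\right) = 9^{2} - 2286 = 81 - 2286 = -2205$)
$\frac{X}{S \left(-1450\right)} = - \frac{2205}{256 \left(-1450\right)} = - \frac{2205}{-371200} = \left(-2205\right) \left(- \frac{1}{371200}\right) = \frac{441}{74240}$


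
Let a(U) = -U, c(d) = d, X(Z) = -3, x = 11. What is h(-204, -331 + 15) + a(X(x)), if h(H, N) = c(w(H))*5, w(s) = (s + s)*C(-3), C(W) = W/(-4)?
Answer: -1527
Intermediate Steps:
C(W) = -W/4 (C(W) = W*(-¼) = -W/4)
w(s) = 3*s/2 (w(s) = (s + s)*(-¼*(-3)) = (2*s)*(¾) = 3*s/2)
h(H, N) = 15*H/2 (h(H, N) = (3*H/2)*5 = 15*H/2)
h(-204, -331 + 15) + a(X(x)) = (15/2)*(-204) - 1*(-3) = -1530 + 3 = -1527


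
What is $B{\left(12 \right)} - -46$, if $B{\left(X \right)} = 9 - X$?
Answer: $43$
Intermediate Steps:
$B{\left(12 \right)} - -46 = \left(9 - 12\right) - -46 = \left(9 - 12\right) + 46 = -3 + 46 = 43$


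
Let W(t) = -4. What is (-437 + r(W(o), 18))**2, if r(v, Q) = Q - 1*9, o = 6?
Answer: 183184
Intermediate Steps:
r(v, Q) = -9 + Q (r(v, Q) = Q - 9 = -9 + Q)
(-437 + r(W(o), 18))**2 = (-437 + (-9 + 18))**2 = (-437 + 9)**2 = (-428)**2 = 183184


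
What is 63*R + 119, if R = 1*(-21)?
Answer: -1204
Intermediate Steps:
R = -21
63*R + 119 = 63*(-21) + 119 = -1323 + 119 = -1204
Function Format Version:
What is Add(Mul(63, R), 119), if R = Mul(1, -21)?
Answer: -1204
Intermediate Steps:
R = -21
Add(Mul(63, R), 119) = Add(Mul(63, -21), 119) = Add(-1323, 119) = -1204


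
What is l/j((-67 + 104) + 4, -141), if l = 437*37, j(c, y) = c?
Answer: 16169/41 ≈ 394.37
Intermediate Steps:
l = 16169
l/j((-67 + 104) + 4, -141) = 16169/((-67 + 104) + 4) = 16169/(37 + 4) = 16169/41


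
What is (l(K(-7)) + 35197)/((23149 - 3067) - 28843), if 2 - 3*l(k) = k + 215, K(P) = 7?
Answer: -105371/26283 ≈ -4.0091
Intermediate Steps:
l(k) = -71 - k/3 (l(k) = ⅔ - (k + 215)/3 = ⅔ - (215 + k)/3 = ⅔ + (-215/3 - k/3) = -71 - k/3)
(l(K(-7)) + 35197)/((23149 - 3067) - 28843) = ((-71 - ⅓*7) + 35197)/((23149 - 3067) - 28843) = ((-71 - 7/3) + 35197)/(20082 - 28843) = (-220/3 + 35197)/(-8761) = (105371/3)*(-1/8761) = -105371/26283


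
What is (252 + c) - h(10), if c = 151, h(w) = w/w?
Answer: 402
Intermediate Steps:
h(w) = 1
(252 + c) - h(10) = (252 + 151) - 1*1 = 403 - 1 = 402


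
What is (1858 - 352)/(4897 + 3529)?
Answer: 753/4213 ≈ 0.17873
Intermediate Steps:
(1858 - 352)/(4897 + 3529) = 1506/8426 = 1506*(1/8426) = 753/4213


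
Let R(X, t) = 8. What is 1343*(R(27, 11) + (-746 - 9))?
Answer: -1003221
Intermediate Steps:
1343*(R(27, 11) + (-746 - 9)) = 1343*(8 + (-746 - 9)) = 1343*(8 - 755) = 1343*(-747) = -1003221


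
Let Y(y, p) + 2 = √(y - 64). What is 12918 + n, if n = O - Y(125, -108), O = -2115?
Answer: 10805 - √61 ≈ 10797.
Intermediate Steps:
Y(y, p) = -2 + √(-64 + y) (Y(y, p) = -2 + √(y - 64) = -2 + √(-64 + y))
n = -2113 - √61 (n = -2115 - (-2 + √(-64 + 125)) = -2115 - (-2 + √61) = -2115 + (2 - √61) = -2113 - √61 ≈ -2120.8)
12918 + n = 12918 + (-2113 - √61) = 10805 - √61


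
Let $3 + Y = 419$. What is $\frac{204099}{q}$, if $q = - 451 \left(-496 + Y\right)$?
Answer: $\frac{204099}{36080} \approx 5.6568$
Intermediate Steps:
$Y = 416$ ($Y = -3 + 419 = 416$)
$q = 36080$ ($q = - 451 \left(-496 + 416\right) = \left(-451\right) \left(-80\right) = 36080$)
$\frac{204099}{q} = \frac{204099}{36080}$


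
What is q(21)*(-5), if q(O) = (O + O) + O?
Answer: -315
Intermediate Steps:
q(O) = 3*O (q(O) = 2*O + O = 3*O)
q(21)*(-5) = (3*21)*(-5) = 63*(-5) = -315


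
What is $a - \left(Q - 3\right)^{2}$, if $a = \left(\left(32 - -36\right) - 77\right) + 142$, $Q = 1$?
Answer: $129$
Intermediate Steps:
$a = 133$ ($a = \left(\left(32 + 36\right) - 77\right) + 142 = \left(68 - 77\right) + 142 = -9 + 142 = 133$)
$a - \left(Q - 3\right)^{2} = 133 - \left(1 - 3\right)^{2} = 133 - \left(-2\right)^{2} = 133 - 4 = 129$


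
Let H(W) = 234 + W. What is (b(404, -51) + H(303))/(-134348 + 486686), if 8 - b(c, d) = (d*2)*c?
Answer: 41753/352338 ≈ 0.11850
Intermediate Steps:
b(c, d) = 8 - 2*c*d (b(c, d) = 8 - d*2*c = 8 - 2*d*c = 8 - 2*c*d)
(b(404, -51) + H(303))/(-134348 + 486686) = ((8 - 2*404*(-51)) + (234 + 303))/(-134348 + 486686) = ((8 + 41208) + 537)/352338 = (41216 + 537)*(1/352338) = 41753*(1/352338) = 41753/352338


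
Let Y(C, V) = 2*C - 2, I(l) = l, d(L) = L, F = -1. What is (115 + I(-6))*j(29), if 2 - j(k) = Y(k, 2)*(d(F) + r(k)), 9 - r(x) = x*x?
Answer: 5084850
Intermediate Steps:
r(x) = 9 - x² (r(x) = 9 - x*x = 9 - x²)
Y(C, V) = -2 + 2*C
j(k) = 2 - (-2 + 2*k)*(8 - k²) (j(k) = 2 - (-2 + 2*k)*(-1 + (9 - k²)) = 2 - (-2 + 2*k)*(8 - k²))
(115 + I(-6))*j(29) = (115 - 6)*(2*29 + 2*(-1 + 29)*(-9 + 29²)) = 109*(58 + 2*28*(-9 + 841)) = 109*(58 + 2*28*832) = 109*(58 + 46592) = 109*46650 = 5084850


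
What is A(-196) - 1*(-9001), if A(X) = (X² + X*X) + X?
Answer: 85637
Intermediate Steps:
A(X) = X + 2*X² (A(X) = (X² + X²) + X = 2*X² + X = X + 2*X²)
A(-196) - 1*(-9001) = -196*(1 + 2*(-196)) - 1*(-9001) = -196*(1 - 392) + 9001 = -196*(-391) + 9001 = 76636 + 9001 = 85637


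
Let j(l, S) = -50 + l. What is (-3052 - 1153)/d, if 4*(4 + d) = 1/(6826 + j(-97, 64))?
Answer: 112340780/106863 ≈ 1051.3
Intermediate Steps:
d = -106863/26716 (d = -4 + 1/(4*(6826 + (-50 - 97))) = -4 + 1/(4*(6826 - 147)) = -4 + (¼)/6679 = -4 + (¼)*(1/6679) = -4 + 1/26716 = -106863/26716 ≈ -4.0000)
(-3052 - 1153)/d = (-3052 - 1153)/(-106863/26716) = -4205*(-26716/106863) = 112340780/106863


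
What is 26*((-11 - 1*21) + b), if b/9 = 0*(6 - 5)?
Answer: -832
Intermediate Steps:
b = 0 (b = 9*(0*(6 - 5)) = 9*(0*1) = 9*0 = 0)
26*((-11 - 1*21) + b) = 26*((-11 - 1*21) + 0) = 26*((-11 - 21) + 0) = 26*(-32 + 0) = 26*(-32) = -832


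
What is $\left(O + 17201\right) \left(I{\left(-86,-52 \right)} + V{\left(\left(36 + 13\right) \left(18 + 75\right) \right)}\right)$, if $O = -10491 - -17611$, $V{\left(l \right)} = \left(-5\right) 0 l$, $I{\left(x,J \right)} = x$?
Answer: $-2091606$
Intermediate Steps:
$V{\left(l \right)} = 0$ ($V{\left(l \right)} = 0 l = 0$)
$O = 7120$ ($O = -10491 + 17611 = 7120$)
$\left(O + 17201\right) \left(I{\left(-86,-52 \right)} + V{\left(\left(36 + 13\right) \left(18 + 75\right) \right)}\right) = \left(7120 + 17201\right) \left(-86 + 0\right) = 24321 \left(-86\right) = -2091606$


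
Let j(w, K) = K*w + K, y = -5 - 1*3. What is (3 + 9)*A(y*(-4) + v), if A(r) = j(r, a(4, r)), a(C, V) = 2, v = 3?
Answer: 864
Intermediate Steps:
y = -8 (y = -5 - 3 = -8)
j(w, K) = K + K*w
A(r) = 2 + 2*r (A(r) = 2*(1 + r) = 2 + 2*r)
(3 + 9)*A(y*(-4) + v) = (3 + 9)*(2 + 2*(-8*(-4) + 3)) = 12*(2 + 2*(32 + 3)) = 12*(2 + 2*35) = 12*(2 + 70) = 12*72 = 864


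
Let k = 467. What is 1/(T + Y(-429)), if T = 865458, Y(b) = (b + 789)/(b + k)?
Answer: 19/16443882 ≈ 1.1554e-6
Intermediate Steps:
Y(b) = (789 + b)/(467 + b) (Y(b) = (b + 789)/(b + 467) = (789 + b)/(467 + b))
1/(T + Y(-429)) = 1/(865458 + (789 - 429)/(467 - 429)) = 1/(865458 + 360/38) = 1/(865458 + (1/38)*360) = 1/(865458 + 180/19) = 1/(16443882/19) = 19/16443882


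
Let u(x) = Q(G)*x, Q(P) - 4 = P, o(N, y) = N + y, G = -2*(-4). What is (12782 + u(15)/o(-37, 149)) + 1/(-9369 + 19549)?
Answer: 227739963/17815 ≈ 12784.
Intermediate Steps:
G = 8
Q(P) = 4 + P
u(x) = 12*x (u(x) = (4 + 8)*x = 12*x)
(12782 + u(15)/o(-37, 149)) + 1/(-9369 + 19549) = (12782 + (12*15)/(-37 + 149)) + 1/(-9369 + 19549) = (12782 + 180/112) + 1/10180 = (12782 + 180*(1/112)) + 1/10180 = (12782 + 45/28) + 1/10180 = 357941/28 + 1/10180 = 227739963/17815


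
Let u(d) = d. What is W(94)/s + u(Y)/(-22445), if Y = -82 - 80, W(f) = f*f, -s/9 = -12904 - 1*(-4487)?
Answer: 210596006/1700276085 ≈ 0.12386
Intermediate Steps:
s = 75753 (s = -9*(-12904 - 1*(-4487)) = -9*(-12904 + 4487) = -9*(-8417) = 75753)
W(f) = f²
Y = -162
W(94)/s + u(Y)/(-22445) = 94²/75753 - 162/(-22445) = 8836*(1/75753) - 162*(-1/22445) = 8836/75753 + 162/22445 = 210596006/1700276085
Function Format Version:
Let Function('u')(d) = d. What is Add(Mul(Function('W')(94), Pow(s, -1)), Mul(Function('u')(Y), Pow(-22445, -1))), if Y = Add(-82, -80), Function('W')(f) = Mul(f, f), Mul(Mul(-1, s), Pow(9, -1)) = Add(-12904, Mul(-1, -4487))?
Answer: Rational(210596006, 1700276085) ≈ 0.12386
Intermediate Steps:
s = 75753 (s = Mul(-9, Add(-12904, Mul(-1, -4487))) = Mul(-9, Add(-12904, 4487)) = Mul(-9, -8417) = 75753)
Function('W')(f) = Pow(f, 2)
Y = -162
Add(Mul(Function('W')(94), Pow(s, -1)), Mul(Function('u')(Y), Pow(-22445, -1))) = Add(Mul(Pow(94, 2), Pow(75753, -1)), Mul(-162, Pow(-22445, -1))) = Add(Mul(8836, Rational(1, 75753)), Mul(-162, Rational(-1, 22445))) = Add(Rational(8836, 75753), Rational(162, 22445)) = Rational(210596006, 1700276085)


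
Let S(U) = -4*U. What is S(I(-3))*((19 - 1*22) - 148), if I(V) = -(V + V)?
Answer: 3624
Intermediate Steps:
I(V) = -2*V
S(I(-3))*((19 - 1*22) - 148) = (-(-8)*(-3))*((19 - 1*22) - 148) = (-4*6)*((19 - 22) - 148) = -24*(-3 - 148) = -24*(-151) = 3624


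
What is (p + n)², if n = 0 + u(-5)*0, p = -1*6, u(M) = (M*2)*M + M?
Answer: 36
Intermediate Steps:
u(M) = M + 2*M² (u(M) = (2*M)*M + M = 2*M² + M = M + 2*M²)
p = -6
n = 0 (n = 0 - 5*(1 + 2*(-5))*0 = 0 - 5*(1 - 10)*0 = 0 - 5*(-9)*0 = 0 + 45*0 = 0 + 0 = 0)
(p + n)² = (-6 + 0)² = (-6)² = 36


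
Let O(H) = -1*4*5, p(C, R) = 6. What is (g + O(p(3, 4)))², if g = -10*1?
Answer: 900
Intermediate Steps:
O(H) = -20 (O(H) = -4*5 = -20)
g = -10
(g + O(p(3, 4)))² = (-10 - 20)² = (-30)² = 900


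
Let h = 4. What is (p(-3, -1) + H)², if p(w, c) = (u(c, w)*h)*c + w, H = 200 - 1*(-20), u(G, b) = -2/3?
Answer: 434281/9 ≈ 48253.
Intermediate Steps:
u(G, b) = -⅔ (u(G, b) = -2*⅓ = -⅔)
H = 220 (H = 200 + 20 = 220)
p(w, c) = w - 8*c/3 (p(w, c) = (-⅔*4)*c + w = -8*c/3 + w = w - 8*c/3)
(p(-3, -1) + H)² = ((-3 - 8/3*(-1)) + 220)² = ((-3 + 8/3) + 220)² = (-⅓ + 220)² = (659/3)² = 434281/9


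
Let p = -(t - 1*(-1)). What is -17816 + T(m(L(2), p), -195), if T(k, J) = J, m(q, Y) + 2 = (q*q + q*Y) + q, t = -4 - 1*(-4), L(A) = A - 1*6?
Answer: -18011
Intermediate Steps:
L(A) = -6 + A (L(A) = A - 6 = -6 + A)
t = 0 (t = -4 + 4 = 0)
p = -1 (p = -(0 - 1*(-1)) = -(0 + 1) = -1*1 = -1)
m(q, Y) = -2 + q + q**2 + Y*q (m(q, Y) = -2 + ((q*q + q*Y) + q) = -2 + ((q**2 + Y*q) + q) = -2 + (q + q**2 + Y*q) = -2 + q + q**2 + Y*q)
-17816 + T(m(L(2), p), -195) = -17816 - 195 = -18011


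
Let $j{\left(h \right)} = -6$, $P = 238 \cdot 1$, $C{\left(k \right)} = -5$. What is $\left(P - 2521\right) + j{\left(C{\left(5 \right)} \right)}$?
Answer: $-2289$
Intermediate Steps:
$P = 238$
$\left(P - 2521\right) + j{\left(C{\left(5 \right)} \right)} = \left(238 - 2521\right) - 6 = -2283 - 6 = -2289$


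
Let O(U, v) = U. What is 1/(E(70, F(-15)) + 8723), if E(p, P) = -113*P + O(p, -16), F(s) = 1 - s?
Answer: 1/6985 ≈ 0.00014316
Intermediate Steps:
E(p, P) = p - 113*P (E(p, P) = -113*P + p = p - 113*P)
1/(E(70, F(-15)) + 8723) = 1/((70 - 113*(1 - 1*(-15))) + 8723) = 1/((70 - 113*(1 + 15)) + 8723) = 1/((70 - 113*16) + 8723) = 1/((70 - 1808) + 8723) = 1/(-1738 + 8723) = 1/6985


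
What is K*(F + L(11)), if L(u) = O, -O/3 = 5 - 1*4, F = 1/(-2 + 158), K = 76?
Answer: -8873/39 ≈ -227.51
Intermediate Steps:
F = 1/156 ≈ 0.0064103
O = -3 (O = -3*(5 - 1*4) = -3*(5 - 4) = -3*1 = -3)
L(u) = -3
K*(F + L(11)) = 76*(1/156 - 3) = 76*(-467/156) = -8873/39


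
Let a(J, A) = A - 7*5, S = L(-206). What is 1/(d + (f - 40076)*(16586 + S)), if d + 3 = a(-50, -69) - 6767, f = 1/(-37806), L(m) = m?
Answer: -6301/4136302504684 ≈ -1.5233e-9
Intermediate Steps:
S = -206
f = -1/37806 ≈ -2.6451e-5
a(J, A) = -35 + A (a(J, A) = A - 35 = -35 + A)
d = -6874 (d = -3 + ((-35 - 69) - 6767) = -3 + (-104 - 6767) = -3 - 6871 = -6874)
1/(d + (f - 40076)*(16586 + S)) = 1/(-6874 + (-1/37806 - 40076)*(16586 - 206)) = 1/(-6874 - 1515113257/37806*16380) = 1/(-6874 - 4136259191610/6301) = 1/(-4136302504684/6301) = -6301/4136302504684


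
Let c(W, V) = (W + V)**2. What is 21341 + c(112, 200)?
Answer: 118685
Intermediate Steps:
c(W, V) = (V + W)**2
21341 + c(112, 200) = 21341 + (200 + 112)**2 = 21341 + 312**2 = 21341 + 97344 = 118685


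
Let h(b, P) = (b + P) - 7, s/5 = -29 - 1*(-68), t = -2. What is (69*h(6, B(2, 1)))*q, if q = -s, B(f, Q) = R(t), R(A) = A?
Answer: 40365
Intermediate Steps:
s = 195 (s = 5*(-29 - 1*(-68)) = 5*(-29 + 68) = 5*39 = 195)
B(f, Q) = -2
h(b, P) = -7 + P + b (h(b, P) = (P + b) - 7 = -7 + P + b)
q = -195 (q = -1*195 = -195)
(69*h(6, B(2, 1)))*q = (69*(-7 - 2 + 6))*(-195) = (69*(-3))*(-195) = -207*(-195) = 40365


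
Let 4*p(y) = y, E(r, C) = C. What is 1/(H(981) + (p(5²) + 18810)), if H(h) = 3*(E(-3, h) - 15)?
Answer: 4/86857 ≈ 4.6053e-5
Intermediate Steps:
p(y) = y/4
H(h) = -45 + 3*h (H(h) = 3*(h - 15) = 3*(-15 + h) = -45 + 3*h)
1/(H(981) + (p(5²) + 18810)) = 1/((-45 + 3*981) + ((¼)*5² + 18810)) = 1/((-45 + 2943) + ((¼)*25 + 18810)) = 1/(2898 + (25/4 + 18810)) = 1/(2898 + 75265/4) = 1/(86857/4) = 4/86857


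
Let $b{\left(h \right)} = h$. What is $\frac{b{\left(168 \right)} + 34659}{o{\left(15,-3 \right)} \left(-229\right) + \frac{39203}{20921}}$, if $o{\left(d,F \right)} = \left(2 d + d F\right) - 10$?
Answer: $\frac{728615667}{119811928} \approx 6.0813$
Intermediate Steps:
$o{\left(d,F \right)} = -10 + 2 d + F d$ ($o{\left(d,F \right)} = \left(2 d + F d\right) - 10 = -10 + 2 d + F d$)
$\frac{b{\left(168 \right)} + 34659}{o{\left(15,-3 \right)} \left(-229\right) + \frac{39203}{20921}} = \frac{168 + 34659}{\left(-10 + 2 \cdot 15 - 45\right) \left(-229\right) + \frac{39203}{20921}} = \frac{34827}{\left(-10 + 30 - 45\right) \left(-229\right) + 39203 \cdot \frac{1}{20921}} = \frac{34827}{\left(-25\right) \left(-229\right) + \frac{39203}{20921}} = \frac{34827}{5725 + \frac{39203}{20921}} = \frac{34827}{\frac{119811928}{20921}} = 34827 \cdot \frac{20921}{119811928} = \frac{728615667}{119811928}$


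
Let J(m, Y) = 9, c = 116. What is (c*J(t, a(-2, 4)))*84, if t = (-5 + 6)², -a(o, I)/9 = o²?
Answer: 87696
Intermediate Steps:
a(o, I) = -9*o²
t = 1 (t = 1² = 1)
(c*J(t, a(-2, 4)))*84 = (116*9)*84 = 1044*84 = 87696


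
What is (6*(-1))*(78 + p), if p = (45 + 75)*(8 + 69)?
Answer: -55908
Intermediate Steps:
p = 9240 (p = 120*77 = 9240)
(6*(-1))*(78 + p) = (6*(-1))*(78 + 9240) = -6*9318 = -55908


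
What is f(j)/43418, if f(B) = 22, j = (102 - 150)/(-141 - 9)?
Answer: 11/21709 ≈ 0.00050670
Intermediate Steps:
j = 8/25 (j = -48/(-150) = -48*(-1/150) = 8/25 ≈ 0.32000)
f(j)/43418 = 22/43418 = 22*(1/43418) = 11/21709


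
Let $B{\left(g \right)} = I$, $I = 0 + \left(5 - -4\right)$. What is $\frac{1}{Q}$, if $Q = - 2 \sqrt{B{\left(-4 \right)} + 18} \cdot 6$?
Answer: $- \frac{\sqrt{3}}{108} \approx -0.016037$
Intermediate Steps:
$I = 9$ ($I = 0 + \left(5 + 4\right) = 0 + 9 = 9$)
$B{\left(g \right)} = 9$
$Q = - 36 \sqrt{3}$ ($Q = - 2 \sqrt{9 + 18} \cdot 6 = - 2 \sqrt{27} \cdot 6 = - 2 \cdot 3 \sqrt{3} \cdot 6 = - 6 \sqrt{3} \cdot 6 = - 36 \sqrt{3} \approx -62.354$)
$\frac{1}{Q} = \frac{1}{\left(-36\right) \sqrt{3}} = - \frac{\sqrt{3}}{108}$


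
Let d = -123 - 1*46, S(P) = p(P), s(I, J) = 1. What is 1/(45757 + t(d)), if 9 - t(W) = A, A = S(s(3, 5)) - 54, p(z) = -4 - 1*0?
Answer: 1/45824 ≈ 2.1823e-5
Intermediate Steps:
p(z) = -4 (p(z) = -4 + 0 = -4)
S(P) = -4
A = -58 (A = -4 - 54 = -58)
d = -169 (d = -123 - 46 = -169)
t(W) = 67 (t(W) = 9 - 1*(-58) = 9 + 58 = 67)
1/(45757 + t(d)) = 1/(45757 + 67) = 1/45824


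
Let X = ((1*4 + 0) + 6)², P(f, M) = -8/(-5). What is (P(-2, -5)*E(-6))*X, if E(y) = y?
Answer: -960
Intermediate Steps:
P(f, M) = 8/5 (P(f, M) = -8*(-⅕) = 8/5)
X = 100 (X = ((4 + 0) + 6)² = (4 + 6)² = 10² = 100)
(P(-2, -5)*E(-6))*X = ((8/5)*(-6))*100 = -48/5*100 = -960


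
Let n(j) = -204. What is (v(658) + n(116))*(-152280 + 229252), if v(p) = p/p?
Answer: -15625316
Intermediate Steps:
v(p) = 1
(v(658) + n(116))*(-152280 + 229252) = (1 - 204)*(-152280 + 229252) = -203*76972 = -15625316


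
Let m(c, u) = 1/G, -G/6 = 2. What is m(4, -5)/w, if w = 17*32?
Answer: -1/6528 ≈ -0.00015319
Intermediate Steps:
G = -12 (G = -6*2 = -12)
w = 544
m(c, u) = -1/12 (m(c, u) = 1/(-12) = -1/12)
m(4, -5)/w = -1/12/544 = -1/12*1/544 = -1/6528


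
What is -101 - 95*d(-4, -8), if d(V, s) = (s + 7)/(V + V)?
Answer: -903/8 ≈ -112.88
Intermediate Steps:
d(V, s) = (7 + s)/(2*V) (d(V, s) = (7 + s)/((2*V)) = (7 + s)*(1/(2*V)) = (7 + s)/(2*V))
-101 - 95*d(-4, -8) = -101 - 95*(7 - 8)/(2*(-4)) = -101 - 95*(-1)*(-1)/(2*4) = -101 - 95*1/8 = -101 - 95/8 = -903/8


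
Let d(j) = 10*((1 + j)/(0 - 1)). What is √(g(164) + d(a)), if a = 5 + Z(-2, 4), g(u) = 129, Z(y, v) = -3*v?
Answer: 3*√21 ≈ 13.748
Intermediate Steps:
a = -7 (a = 5 - 3*4 = 5 - 12 = -7)
d(j) = -10 - 10*j (d(j) = 10*((1 + j)/(-1)) = 10*((1 + j)*(-1)) = 10*(-1 - j) = -10 - 10*j)
√(g(164) + d(a)) = √(129 + (-10 - 10*(-7))) = √(129 + (-10 + 70)) = √(129 + 60) = √189 = 3*√21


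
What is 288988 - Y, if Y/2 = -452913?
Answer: 1194814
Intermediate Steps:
Y = -905826 (Y = 2*(-452913) = -905826)
288988 - Y = 288988 - 1*(-905826) = 288988 + 905826 = 1194814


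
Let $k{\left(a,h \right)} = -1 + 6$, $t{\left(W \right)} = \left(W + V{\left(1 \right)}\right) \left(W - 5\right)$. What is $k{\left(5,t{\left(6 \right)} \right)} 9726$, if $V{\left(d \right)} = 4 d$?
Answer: $48630$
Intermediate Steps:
$t{\left(W \right)} = \left(-5 + W\right) \left(4 + W\right)$ ($t{\left(W \right)} = \left(W + 4 \cdot 1\right) \left(W - 5\right) = \left(W + 4\right) \left(-5 + W\right) = \left(4 + W\right) \left(-5 + W\right) = \left(-5 + W\right) \left(4 + W\right)$)
$k{\left(a,h \right)} = 5$
$k{\left(5,t{\left(6 \right)} \right)} 9726 = 5 \cdot 9726 = 48630$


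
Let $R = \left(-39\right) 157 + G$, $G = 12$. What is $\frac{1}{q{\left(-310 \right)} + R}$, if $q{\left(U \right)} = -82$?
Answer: $- \frac{1}{6193} \approx -0.00016147$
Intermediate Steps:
$R = -6111$ ($R = \left(-39\right) 157 + 12 = -6123 + 12 = -6111$)
$\frac{1}{q{\left(-310 \right)} + R} = \frac{1}{-82 - 6111} = \frac{1}{-6193} = - \frac{1}{6193}$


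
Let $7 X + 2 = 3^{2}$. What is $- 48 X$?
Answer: $-48$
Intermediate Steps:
$X = 1$ ($X = - \frac{2}{7} + \frac{3^{2}}{7} = - \frac{2}{7} + \frac{1}{7} \cdot 9 = - \frac{2}{7} + \frac{9}{7} = 1$)
$- 48 X = \left(-48\right) 1 = -48$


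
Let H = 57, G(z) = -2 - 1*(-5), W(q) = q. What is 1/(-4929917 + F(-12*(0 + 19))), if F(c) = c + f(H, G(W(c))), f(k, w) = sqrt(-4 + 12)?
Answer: -4930145/24306329721017 - 2*sqrt(2)/24306329721017 ≈ -2.0283e-7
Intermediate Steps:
G(z) = 3 (G(z) = -2 + 5 = 3)
f(k, w) = 2*sqrt(2) (f(k, w) = sqrt(8) = 2*sqrt(2))
F(c) = c + 2*sqrt(2)
1/(-4929917 + F(-12*(0 + 19))) = 1/(-4929917 + (-12*(0 + 19) + 2*sqrt(2))) = 1/(-4929917 + (-12*19 + 2*sqrt(2))) = 1/(-4929917 + (-228 + 2*sqrt(2))) = 1/(-4930145 + 2*sqrt(2))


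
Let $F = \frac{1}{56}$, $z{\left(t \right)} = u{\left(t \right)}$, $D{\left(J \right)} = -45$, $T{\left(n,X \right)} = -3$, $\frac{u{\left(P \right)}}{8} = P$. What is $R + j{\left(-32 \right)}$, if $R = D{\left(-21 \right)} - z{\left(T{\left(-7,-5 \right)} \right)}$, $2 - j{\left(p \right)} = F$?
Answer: $- \frac{1065}{56} \approx -19.018$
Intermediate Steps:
$u{\left(P \right)} = 8 P$
$z{\left(t \right)} = 8 t$
$F = \frac{1}{56} \approx 0.017857$
$j{\left(p \right)} = \frac{111}{56}$ ($j{\left(p \right)} = 2 - \frac{1}{56} = \frac{111}{56}$)
$R = -21$ ($R = -45 - 8 \left(-3\right) = -45 - -24 = -45 + 24 = -21$)
$R + j{\left(-32 \right)} = -21 + \frac{111}{56} = - \frac{1065}{56}$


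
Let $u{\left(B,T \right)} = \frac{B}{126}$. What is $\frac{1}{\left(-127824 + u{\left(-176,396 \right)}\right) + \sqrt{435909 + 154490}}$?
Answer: $- \frac{507339000}{64848465706369} - \frac{3969 \sqrt{590399}}{64848465706369} \approx -7.8705 \cdot 10^{-6}$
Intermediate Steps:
$u{\left(B,T \right)} = \frac{B}{126}$ ($u{\left(B,T \right)} = B \frac{1}{126} = \frac{B}{126}$)
$\frac{1}{\left(-127824 + u{\left(-176,396 \right)}\right) + \sqrt{435909 + 154490}} = \frac{1}{\left(-127824 + \frac{1}{126} \left(-176\right)\right) + \sqrt{435909 + 154490}} = \frac{1}{\left(-127824 - \frac{88}{63}\right) + \sqrt{590399}} = \frac{1}{- \frac{8053000}{63} + \sqrt{590399}}$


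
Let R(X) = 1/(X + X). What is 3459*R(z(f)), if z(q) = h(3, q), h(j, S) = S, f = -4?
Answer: -3459/8 ≈ -432.38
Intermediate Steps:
z(q) = q
R(X) = 1/(2*X)
3459*R(z(f)) = 3459*((½)/(-4)) = 3459*((½)*(-¼)) = 3459*(-⅛) = -3459/8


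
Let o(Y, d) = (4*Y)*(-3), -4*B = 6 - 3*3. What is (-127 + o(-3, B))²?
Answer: 8281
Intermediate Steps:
B = ¾ (B = -(6 - 3*3)/4 = -(6 - 9)/4 = -¼*(-3) = ¾ ≈ 0.75000)
o(Y, d) = -12*Y
(-127 + o(-3, B))² = (-127 - 12*(-3))² = (-127 + 36)² = (-91)² = 8281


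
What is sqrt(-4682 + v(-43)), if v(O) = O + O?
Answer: 4*I*sqrt(298) ≈ 69.051*I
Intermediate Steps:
v(O) = 2*O
sqrt(-4682 + v(-43)) = sqrt(-4682 + 2*(-43)) = sqrt(-4682 - 86) = sqrt(-4768) = 4*I*sqrt(298)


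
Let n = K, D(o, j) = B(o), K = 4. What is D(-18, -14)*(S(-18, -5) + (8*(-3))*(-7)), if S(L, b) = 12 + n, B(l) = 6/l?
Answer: -184/3 ≈ -61.333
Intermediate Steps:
D(o, j) = 6/o
n = 4
S(L, b) = 16 (S(L, b) = 12 + 4 = 16)
D(-18, -14)*(S(-18, -5) + (8*(-3))*(-7)) = (6/(-18))*(16 + (8*(-3))*(-7)) = (6*(-1/18))*(16 - 24*(-7)) = -(16 + 168)/3 = -1/3*184 = -184/3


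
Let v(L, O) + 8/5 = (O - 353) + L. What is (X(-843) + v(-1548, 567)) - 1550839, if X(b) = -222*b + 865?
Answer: -6820818/5 ≈ -1.3642e+6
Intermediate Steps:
v(L, O) = -1773/5 + L + O (v(L, O) = -8/5 + ((O - 353) + L) = -8/5 + ((-353 + O) + L) = -8/5 + (-353 + L + O) = -1773/5 + L + O)
X(b) = 865 - 222*b
(X(-843) + v(-1548, 567)) - 1550839 = ((865 - 222*(-843)) + (-1773/5 - 1548 + 567)) - 1550839 = ((865 + 187146) - 6678/5) - 1550839 = (188011 - 6678/5) - 1550839 = 933377/5 - 1550839 = -6820818/5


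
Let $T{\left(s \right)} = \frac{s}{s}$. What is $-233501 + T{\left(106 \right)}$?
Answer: $-233500$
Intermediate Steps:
$T{\left(s \right)} = 1$
$-233501 + T{\left(106 \right)} = -233501 + 1 = -233500$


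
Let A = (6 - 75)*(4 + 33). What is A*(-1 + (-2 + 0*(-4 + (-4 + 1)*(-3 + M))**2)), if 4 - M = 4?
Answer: 7659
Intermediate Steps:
M = 0 (M = 4 - 1*4 = 4 - 4 = 0)
A = -2553 (A = -69*37 = -2553)
A*(-1 + (-2 + 0*(-4 + (-4 + 1)*(-3 + M))**2)) = -2553*(-1 + (-2 + 0*(-4 + (-4 + 1)*(-3 + 0))**2)) = -2553*(-1 + (-2 + 0*(-4 - 3*(-3))**2)) = -2553*(-1 + (-2 + 0*(-4 + 9)**2)) = -2553*(-1 + (-2 + 0*5**2)) = -2553*(-1 + (-2 + 0*25)) = -2553*(-1 + (-2 + 0)) = -2553*(-1 - 2) = -2553*(-3) = 7659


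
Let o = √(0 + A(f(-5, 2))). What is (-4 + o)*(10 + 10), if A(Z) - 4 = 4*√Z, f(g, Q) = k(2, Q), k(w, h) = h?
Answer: -80 + 40*√(1 + √2) ≈ -17.849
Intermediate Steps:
f(g, Q) = Q
A(Z) = 4 + 4*√Z
o = √(4 + 4*√2) (o = √(0 + (4 + 4*√2)) = √(4 + 4*√2) ≈ 3.1075)
(-4 + o)*(10 + 10) = (-4 + 2*√(1 + √2))*(10 + 10) = (-4 + 2*√(1 + √2))*20 = -80 + 40*√(1 + √2)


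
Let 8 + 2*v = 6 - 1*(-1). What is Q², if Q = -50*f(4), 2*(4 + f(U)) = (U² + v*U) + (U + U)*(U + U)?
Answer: 3062500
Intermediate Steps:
v = -½ (v = -4 + (6 - 1*(-1))/2 = -4 + (6 + 1)/2 = -4 + (½)*7 = -4 + 7/2 = -½ ≈ -0.50000)
f(U) = -4 - U/4 + 5*U²/2 (f(U) = -4 + ((U² - U/2) + (U + U)*(U + U))/2 = -4 + ((U² - U/2) + (2*U)*(2*U))/2 = -4 + ((U² - U/2) + 4*U²)/2 = -4 + (5*U² - U/2)/2 = -4 + (-U/4 + 5*U²/2) = -4 - U/4 + 5*U²/2)
Q = -1750 (Q = -50*(-4 - ¼*4 + (5/2)*4²) = -50*(-4 - 1 + (5/2)*16) = -50*(-4 - 1 + 40) = -50*35 = -1750)
Q² = (-1750)² = 3062500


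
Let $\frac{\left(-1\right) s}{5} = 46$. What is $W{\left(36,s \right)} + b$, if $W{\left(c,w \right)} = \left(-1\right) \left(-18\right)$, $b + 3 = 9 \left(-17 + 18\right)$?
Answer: $24$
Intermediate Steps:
$s = -230$ ($s = \left(-5\right) 46 = -230$)
$b = 6$ ($b = -3 + 9 \left(-17 + 18\right) = -3 + 9 \cdot 1 = -3 + 9 = 6$)
$W{\left(c,w \right)} = 18$
$W{\left(36,s \right)} + b = 18 + 6 = 24$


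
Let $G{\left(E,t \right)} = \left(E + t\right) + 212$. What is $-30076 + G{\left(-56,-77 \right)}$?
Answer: $-29997$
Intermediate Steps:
$G{\left(E,t \right)} = 212 + E + t$
$-30076 + G{\left(-56,-77 \right)} = -30076 - -79 = -30076 + 79 = -29997$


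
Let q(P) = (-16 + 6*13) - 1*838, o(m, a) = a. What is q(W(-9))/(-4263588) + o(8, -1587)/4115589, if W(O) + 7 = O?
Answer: -297718091/1462264656111 ≈ -0.00020360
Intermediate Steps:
W(O) = -7 + O
q(P) = -776 (q(P) = (-16 + 78) - 838 = 62 - 838 = -776)
q(W(-9))/(-4263588) + o(8, -1587)/4115589 = -776/(-4263588) - 1587/4115589 = -776*(-1/4263588) - 1587*1/4115589 = 194/1065897 - 529/1371863 = -297718091/1462264656111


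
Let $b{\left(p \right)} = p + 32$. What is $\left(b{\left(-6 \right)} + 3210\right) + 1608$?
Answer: $4844$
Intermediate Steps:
$b{\left(p \right)} = 32 + p$
$\left(b{\left(-6 \right)} + 3210\right) + 1608 = \left(\left(32 - 6\right) + 3210\right) + 1608 = \left(26 + 3210\right) + 1608 = 3236 + 1608 = 4844$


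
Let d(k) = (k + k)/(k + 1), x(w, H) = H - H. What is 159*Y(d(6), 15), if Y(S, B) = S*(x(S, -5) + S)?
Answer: 22896/49 ≈ 467.27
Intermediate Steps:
x(w, H) = 0
d(k) = 2*k/(1 + k) (d(k) = (2*k)/(1 + k) = 2*k/(1 + k))
Y(S, B) = S**2 (Y(S, B) = S*(0 + S) = S*S = S**2)
159*Y(d(6), 15) = 159*(2*6/(1 + 6))**2 = 159*(2*6/7)**2 = 159*(2*6*(1/7))**2 = 159*(12/7)**2 = 159*(144/49) = 22896/49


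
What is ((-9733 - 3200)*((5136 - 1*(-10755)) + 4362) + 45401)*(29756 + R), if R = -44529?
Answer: 3868851450904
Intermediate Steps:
((-9733 - 3200)*((5136 - 1*(-10755)) + 4362) + 45401)*(29756 + R) = ((-9733 - 3200)*((5136 - 1*(-10755)) + 4362) + 45401)*(29756 - 44529) = (-12933*((5136 + 10755) + 4362) + 45401)*(-14773) = (-12933*(15891 + 4362) + 45401)*(-14773) = (-12933*20253 + 45401)*(-14773) = (-261932049 + 45401)*(-14773) = -261886648*(-14773) = 3868851450904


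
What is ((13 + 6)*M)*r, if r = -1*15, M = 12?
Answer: -3420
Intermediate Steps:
r = -15
((13 + 6)*M)*r = ((13 + 6)*12)*(-15) = (19*12)*(-15) = 228*(-15) = -3420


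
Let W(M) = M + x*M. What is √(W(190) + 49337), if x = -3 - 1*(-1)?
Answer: 7*√1003 ≈ 221.69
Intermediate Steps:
x = -2 (x = -3 + 1 = -2)
W(M) = -M (W(M) = M - 2*M = -M)
√(W(190) + 49337) = √(-1*190 + 49337) = √(-190 + 49337) = √49147 = 7*√1003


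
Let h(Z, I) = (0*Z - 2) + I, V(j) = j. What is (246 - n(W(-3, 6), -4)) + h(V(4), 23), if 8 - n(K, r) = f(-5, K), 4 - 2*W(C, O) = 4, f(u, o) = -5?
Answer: 254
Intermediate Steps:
W(C, O) = 0 (W(C, O) = 2 - ½*4 = 2 - 2 = 0)
n(K, r) = 13 (n(K, r) = 8 - 1*(-5) = 8 + 5 = 13)
h(Z, I) = -2 + I (h(Z, I) = (0 - 2) + I = -2 + I)
(246 - n(W(-3, 6), -4)) + h(V(4), 23) = (246 - 1*13) + (-2 + 23) = (246 - 13) + 21 = 233 + 21 = 254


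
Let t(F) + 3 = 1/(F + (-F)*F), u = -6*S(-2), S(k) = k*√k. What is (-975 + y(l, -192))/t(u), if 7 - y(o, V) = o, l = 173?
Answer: 13692*(√2 - 24*I)/(-863*I + 36*√2) ≈ 380.77 - 0.025909*I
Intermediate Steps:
y(o, V) = 7 - o
S(k) = k^(3/2)
u = 12*I*√2 (u = -(-12)*I*√2 = 12*I*√2 ≈ 16.971*I)
t(F) = -3 + 1/(F - F²) (t(F) = -3 + 1/(F + (-F)*F) = -3 + 1/(F - F²))
(-975 + y(l, -192))/t(u) = (-975 + (7 - 1*173))/(((-1 - 3*(12*I*√2)² + 3*(12*I*√2))/(((12*I*√2))*(-1 + 12*I*√2)))) = (-975 + (7 - 173))/(((-I*√2/24)*(-1 - 3*(-288) + 36*I*√2)/(-1 + 12*I*√2))) = (-975 - 166)/(((-I*√2/24)*(-1 + 864 + 36*I*√2)/(-1 + 12*I*√2))) = -1141*12*I*√2*(-1 + 12*I*√2)/(863 + 36*I*√2) = -13692*I*√2*(-1 + 12*I*√2)/(863 + 36*I*√2)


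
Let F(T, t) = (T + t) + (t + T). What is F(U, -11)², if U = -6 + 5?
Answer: 576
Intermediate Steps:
U = -1
F(T, t) = 2*T + 2*t (F(T, t) = (T + t) + (T + t) = 2*T + 2*t)
F(U, -11)² = (2*(-1) + 2*(-11))² = (-2 - 22)² = (-24)² = 576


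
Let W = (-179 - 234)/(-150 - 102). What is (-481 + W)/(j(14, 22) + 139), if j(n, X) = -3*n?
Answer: -17257/3492 ≈ -4.9419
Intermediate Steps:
W = 59/36 (W = -413/(-252) = -413*(-1/252) = 59/36 ≈ 1.6389)
(-481 + W)/(j(14, 22) + 139) = (-481 + 59/36)/(-3*14 + 139) = -17257/(36*(-42 + 139)) = -17257/36/97 = -17257/36*1/97 = -17257/3492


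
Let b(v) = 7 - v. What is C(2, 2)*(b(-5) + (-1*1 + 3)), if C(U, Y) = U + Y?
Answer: 56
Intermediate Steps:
C(2, 2)*(b(-5) + (-1*1 + 3)) = (2 + 2)*((7 - 1*(-5)) + (-1*1 + 3)) = 4*((7 + 5) + (-1 + 3)) = 4*(12 + 2) = 4*14 = 56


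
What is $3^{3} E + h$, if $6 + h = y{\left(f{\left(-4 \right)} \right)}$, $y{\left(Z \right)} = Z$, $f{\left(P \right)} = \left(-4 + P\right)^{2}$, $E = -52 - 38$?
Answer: $-2372$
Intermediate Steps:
$E = -90$ ($E = -52 - 38 = -90$)
$h = 58$ ($h = -6 + \left(-4 - 4\right)^{2} = -6 + \left(-8\right)^{2} = -6 + 64 = 58$)
$3^{3} E + h = 3^{3} \left(-90\right) + 58 = 27 \left(-90\right) + 58 = -2430 + 58 = -2372$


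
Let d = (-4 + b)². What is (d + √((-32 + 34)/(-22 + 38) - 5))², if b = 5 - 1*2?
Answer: (4 + I*√78)²/16 ≈ -3.875 + 4.4159*I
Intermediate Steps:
b = 3 (b = 5 - 2 = 3)
d = 1 (d = (-4 + 3)² = (-1)² = 1)
(d + √((-32 + 34)/(-22 + 38) - 5))² = (1 + √((-32 + 34)/(-22 + 38) - 5))² = (1 + √(2/16 - 5))² = (1 + √(2*(1/16) - 5))² = (1 + √(⅛ - 5))² = (1 + √(-39/8))² = (1 + I*√78/4)²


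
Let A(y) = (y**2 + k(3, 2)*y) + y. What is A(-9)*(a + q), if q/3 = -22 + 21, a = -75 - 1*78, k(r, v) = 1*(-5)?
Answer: -18252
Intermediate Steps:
k(r, v) = -5
a = -153 (a = -75 - 78 = -153)
q = -3 (q = 3*(-22 + 21) = 3*(-1) = -3)
A(y) = y**2 - 4*y (A(y) = (y**2 - 5*y) + y = y**2 - 4*y)
A(-9)*(a + q) = (-9*(-4 - 9))*(-153 - 3) = -9*(-13)*(-156) = 117*(-156) = -18252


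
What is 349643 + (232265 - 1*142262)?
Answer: 439646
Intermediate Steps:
349643 + (232265 - 1*142262) = 349643 + (232265 - 142262) = 349643 + 90003 = 439646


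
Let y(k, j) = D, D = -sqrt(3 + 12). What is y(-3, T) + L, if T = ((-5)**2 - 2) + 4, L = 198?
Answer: 198 - sqrt(15) ≈ 194.13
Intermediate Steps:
T = 27 (T = (25 - 2) + 4 = 23 + 4 = 27)
D = -sqrt(15) ≈ -3.8730
y(k, j) = -sqrt(15)
y(-3, T) + L = -sqrt(15) + 198 = 198 - sqrt(15)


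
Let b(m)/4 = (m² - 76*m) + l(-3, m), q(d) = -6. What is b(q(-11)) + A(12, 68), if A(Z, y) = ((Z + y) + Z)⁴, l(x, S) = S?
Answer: 71641240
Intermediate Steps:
b(m) = -300*m + 4*m² (b(m) = 4*((m² - 76*m) + m) = 4*(m² - 75*m) = -300*m + 4*m²)
A(Z, y) = (y + 2*Z)⁴
b(q(-11)) + A(12, 68) = 4*(-6)*(-75 - 6) + (68 + 2*12)⁴ = 4*(-6)*(-81) + (68 + 24)⁴ = 1944 + 92⁴ = 1944 + 71639296 = 71641240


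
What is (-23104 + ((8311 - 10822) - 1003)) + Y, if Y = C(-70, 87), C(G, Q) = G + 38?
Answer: -26650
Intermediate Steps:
C(G, Q) = 38 + G
Y = -32 (Y = 38 - 70 = -32)
(-23104 + ((8311 - 10822) - 1003)) + Y = (-23104 + ((8311 - 10822) - 1003)) - 32 = (-23104 + (-2511 - 1003)) - 32 = (-23104 - 3514) - 32 = -26618 - 32 = -26650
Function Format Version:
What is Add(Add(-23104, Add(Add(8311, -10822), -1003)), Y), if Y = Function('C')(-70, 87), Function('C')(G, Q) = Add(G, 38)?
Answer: -26650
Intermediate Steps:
Function('C')(G, Q) = Add(38, G)
Y = -32 (Y = Add(38, -70) = -32)
Add(Add(-23104, Add(Add(8311, -10822), -1003)), Y) = Add(Add(-23104, Add(Add(8311, -10822), -1003)), -32) = Add(Add(-23104, Add(-2511, -1003)), -32) = Add(Add(-23104, -3514), -32) = Add(-26618, -32) = -26650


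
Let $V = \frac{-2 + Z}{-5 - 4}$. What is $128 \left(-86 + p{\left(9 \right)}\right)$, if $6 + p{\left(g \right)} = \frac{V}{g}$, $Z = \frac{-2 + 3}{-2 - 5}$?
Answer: $- \frac{2225024}{189} \approx -11773.0$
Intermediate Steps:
$Z = - \frac{1}{7}$ ($Z = 1 \frac{1}{-7} = 1 \left(- \frac{1}{7}\right) = - \frac{1}{7} \approx -0.14286$)
$V = \frac{5}{21}$ ($V = \frac{-2 - \frac{1}{7}}{-5 - 4} = - \frac{15}{7 \left(-9\right)} = \left(- \frac{15}{7}\right) \left(- \frac{1}{9}\right) = \frac{5}{21} \approx 0.2381$)
$p{\left(g \right)} = -6 + \frac{5}{21 g}$
$128 \left(-86 + p{\left(9 \right)}\right) = 128 \left(-86 - \left(6 - \frac{5}{21 \cdot 9}\right)\right) = 128 \left(-86 + \left(-6 + \frac{5}{21} \cdot \frac{1}{9}\right)\right) = 128 \left(-86 + \left(-6 + \frac{5}{189}\right)\right) = 128 \left(-86 - \frac{1129}{189}\right) = 128 \left(- \frac{17383}{189}\right) = - \frac{2225024}{189}$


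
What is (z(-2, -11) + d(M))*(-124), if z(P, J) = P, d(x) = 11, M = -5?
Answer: -1116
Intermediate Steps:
(z(-2, -11) + d(M))*(-124) = (-2 + 11)*(-124) = 9*(-124) = -1116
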